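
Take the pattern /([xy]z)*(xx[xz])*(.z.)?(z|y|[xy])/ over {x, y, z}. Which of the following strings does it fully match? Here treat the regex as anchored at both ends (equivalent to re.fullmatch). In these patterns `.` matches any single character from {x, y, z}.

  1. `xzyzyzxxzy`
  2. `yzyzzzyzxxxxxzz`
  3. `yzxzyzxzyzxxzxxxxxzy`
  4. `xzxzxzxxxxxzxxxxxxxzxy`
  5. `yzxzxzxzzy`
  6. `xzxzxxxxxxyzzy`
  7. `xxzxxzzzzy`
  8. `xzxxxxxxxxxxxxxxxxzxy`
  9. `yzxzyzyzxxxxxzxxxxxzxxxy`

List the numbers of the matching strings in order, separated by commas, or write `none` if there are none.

1. `xzyzyzxxzy` → match
2 → no match
3 → match
4 → match
5. `yzxzxzxzzy` → match
6 → match
7. `xxzxxzzzzy` → match
8 → match
9 → match

1, 3, 4, 5, 6, 7, 8, 9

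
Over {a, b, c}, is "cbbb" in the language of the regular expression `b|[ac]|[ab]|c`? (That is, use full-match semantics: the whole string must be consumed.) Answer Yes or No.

No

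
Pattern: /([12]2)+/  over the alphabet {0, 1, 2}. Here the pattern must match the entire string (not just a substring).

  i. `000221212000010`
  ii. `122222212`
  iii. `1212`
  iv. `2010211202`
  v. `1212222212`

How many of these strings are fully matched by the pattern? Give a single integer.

2

i → no match — must end with `2`
ii. `122222212` → no match
iii. `1212` → match
iv. `2010211202` → no match
v. `1212222212` → match
Total matched: 2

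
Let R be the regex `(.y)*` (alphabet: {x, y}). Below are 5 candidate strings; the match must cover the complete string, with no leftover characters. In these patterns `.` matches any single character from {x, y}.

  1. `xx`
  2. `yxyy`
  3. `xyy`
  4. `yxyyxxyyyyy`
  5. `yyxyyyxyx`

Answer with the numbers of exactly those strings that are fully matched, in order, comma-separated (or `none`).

none

1 → no match
2 → no match
3 → no match
4 → no match
5 → no match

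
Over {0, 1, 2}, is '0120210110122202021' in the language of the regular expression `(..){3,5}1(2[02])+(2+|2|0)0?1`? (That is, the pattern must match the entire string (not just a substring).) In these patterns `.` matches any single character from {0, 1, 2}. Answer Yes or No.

Yes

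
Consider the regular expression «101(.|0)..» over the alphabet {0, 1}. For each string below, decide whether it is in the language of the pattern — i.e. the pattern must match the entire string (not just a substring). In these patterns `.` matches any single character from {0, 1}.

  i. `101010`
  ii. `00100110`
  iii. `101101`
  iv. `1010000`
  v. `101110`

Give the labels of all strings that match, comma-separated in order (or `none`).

i → match
ii → no match — must start with `101`
iii → match
iv → no match
v → match

i, iii, v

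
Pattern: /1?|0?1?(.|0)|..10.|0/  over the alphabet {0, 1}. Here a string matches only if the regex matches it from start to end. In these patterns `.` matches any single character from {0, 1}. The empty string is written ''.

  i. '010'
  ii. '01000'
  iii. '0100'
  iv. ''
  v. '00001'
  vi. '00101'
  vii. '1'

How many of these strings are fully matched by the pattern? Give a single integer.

4

i → match
ii → no match
iii → no match
iv → match
v → no match
vi → match
vii → match
Total matched: 4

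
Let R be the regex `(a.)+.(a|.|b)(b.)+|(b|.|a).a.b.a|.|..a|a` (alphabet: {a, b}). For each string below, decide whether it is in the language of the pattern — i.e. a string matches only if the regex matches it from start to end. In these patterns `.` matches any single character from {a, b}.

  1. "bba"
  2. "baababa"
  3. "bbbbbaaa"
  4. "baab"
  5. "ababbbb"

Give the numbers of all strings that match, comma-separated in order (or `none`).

1

1 → match
2 → no match
3 → no match
4 → no match
5 → no match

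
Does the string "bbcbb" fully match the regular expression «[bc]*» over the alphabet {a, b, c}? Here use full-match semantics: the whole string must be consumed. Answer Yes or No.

Yes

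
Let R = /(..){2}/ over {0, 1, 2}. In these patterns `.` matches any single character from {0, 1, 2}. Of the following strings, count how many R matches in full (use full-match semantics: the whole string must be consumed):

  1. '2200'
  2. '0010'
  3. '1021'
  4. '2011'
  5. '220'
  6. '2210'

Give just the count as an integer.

1 → match
2 → match
3 → match
4 → match
5 → no match
6 → match
Total matched: 5

5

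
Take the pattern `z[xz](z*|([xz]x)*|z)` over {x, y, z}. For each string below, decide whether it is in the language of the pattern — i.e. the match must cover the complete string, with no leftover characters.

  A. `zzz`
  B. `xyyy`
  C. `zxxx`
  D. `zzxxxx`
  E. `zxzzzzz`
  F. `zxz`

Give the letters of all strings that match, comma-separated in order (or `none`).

A → match
B → no match — must start with `z`
C → match
D → match
E → match
F → match

A, C, D, E, F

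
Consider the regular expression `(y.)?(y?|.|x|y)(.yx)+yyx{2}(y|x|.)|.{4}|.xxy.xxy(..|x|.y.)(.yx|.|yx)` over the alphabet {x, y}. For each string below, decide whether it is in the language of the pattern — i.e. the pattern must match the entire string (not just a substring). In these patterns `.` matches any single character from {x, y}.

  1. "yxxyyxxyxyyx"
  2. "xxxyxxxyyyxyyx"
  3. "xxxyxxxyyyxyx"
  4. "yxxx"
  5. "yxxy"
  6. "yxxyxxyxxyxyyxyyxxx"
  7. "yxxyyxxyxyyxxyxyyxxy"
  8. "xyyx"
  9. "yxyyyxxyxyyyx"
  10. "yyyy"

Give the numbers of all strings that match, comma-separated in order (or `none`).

1 → match
2 → match
3 → match
4 → match
5 → match
6 → match
7 → match
8 → match
9 → no match
10 → match

1, 2, 3, 4, 5, 6, 7, 8, 10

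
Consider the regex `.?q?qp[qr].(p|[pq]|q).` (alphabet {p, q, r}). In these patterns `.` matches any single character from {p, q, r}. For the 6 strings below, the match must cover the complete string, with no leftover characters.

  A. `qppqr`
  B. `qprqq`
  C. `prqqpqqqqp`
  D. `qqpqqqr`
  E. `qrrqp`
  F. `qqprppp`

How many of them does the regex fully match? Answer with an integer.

2

A → no match
B → no match
C → no match
D → match
E → no match
F → match
Total matched: 2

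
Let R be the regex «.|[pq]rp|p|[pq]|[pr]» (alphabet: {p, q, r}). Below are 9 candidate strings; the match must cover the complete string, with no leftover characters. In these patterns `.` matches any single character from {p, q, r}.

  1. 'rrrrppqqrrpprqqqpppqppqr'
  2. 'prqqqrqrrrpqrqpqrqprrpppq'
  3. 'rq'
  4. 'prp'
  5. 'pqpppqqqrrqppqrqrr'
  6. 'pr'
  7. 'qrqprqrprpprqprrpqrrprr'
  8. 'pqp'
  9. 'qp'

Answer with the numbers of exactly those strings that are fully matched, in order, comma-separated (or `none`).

1 → no match
2 → no match
3 → no match
4 → match
5 → no match
6 → no match
7 → no match
8 → no match
9 → no match

4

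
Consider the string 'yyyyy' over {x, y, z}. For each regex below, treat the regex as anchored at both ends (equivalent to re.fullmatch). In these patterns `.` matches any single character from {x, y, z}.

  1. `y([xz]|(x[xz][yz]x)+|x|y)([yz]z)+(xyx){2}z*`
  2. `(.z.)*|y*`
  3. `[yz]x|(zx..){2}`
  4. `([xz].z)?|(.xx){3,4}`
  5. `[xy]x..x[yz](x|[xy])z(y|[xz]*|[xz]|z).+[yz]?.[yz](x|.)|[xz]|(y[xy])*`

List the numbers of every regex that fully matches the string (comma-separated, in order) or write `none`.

2

1 → no match
2 → match
3 → no match
4 → no match
5 → no match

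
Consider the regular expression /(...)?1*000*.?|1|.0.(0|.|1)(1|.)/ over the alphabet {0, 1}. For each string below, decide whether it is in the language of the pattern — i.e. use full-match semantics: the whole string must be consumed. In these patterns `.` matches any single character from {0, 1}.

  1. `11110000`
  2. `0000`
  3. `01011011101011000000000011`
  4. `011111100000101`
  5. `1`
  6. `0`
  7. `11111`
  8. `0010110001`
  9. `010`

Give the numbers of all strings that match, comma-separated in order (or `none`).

1, 2, 5

1 → match
2 → match
3 → no match
4 → no match
5 → match
6 → no match
7 → no match
8 → no match
9 → no match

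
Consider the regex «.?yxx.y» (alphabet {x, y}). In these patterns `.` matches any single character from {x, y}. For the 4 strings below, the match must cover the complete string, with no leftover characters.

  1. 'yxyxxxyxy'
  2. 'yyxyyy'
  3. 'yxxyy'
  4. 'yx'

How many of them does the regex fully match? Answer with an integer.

1 → no match
2 → no match
3 → match
4 → no match — must end with 'y'
Total matched: 1

1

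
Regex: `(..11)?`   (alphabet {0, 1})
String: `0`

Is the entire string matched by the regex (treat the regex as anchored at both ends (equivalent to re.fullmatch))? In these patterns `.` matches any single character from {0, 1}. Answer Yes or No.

No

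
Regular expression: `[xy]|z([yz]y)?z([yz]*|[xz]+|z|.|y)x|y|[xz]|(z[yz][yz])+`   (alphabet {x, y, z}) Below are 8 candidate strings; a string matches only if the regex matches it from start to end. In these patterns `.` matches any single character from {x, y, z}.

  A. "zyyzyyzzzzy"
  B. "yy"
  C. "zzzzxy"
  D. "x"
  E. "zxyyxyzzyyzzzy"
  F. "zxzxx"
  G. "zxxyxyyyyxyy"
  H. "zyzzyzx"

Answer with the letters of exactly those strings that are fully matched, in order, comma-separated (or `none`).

A → no match
B → no match
C → no match
D → match
E → no match
F → no match
G → no match
H → no match

D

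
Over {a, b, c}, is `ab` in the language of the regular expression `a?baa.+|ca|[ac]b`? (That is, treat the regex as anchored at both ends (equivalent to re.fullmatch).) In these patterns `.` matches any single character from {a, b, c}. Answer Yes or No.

Yes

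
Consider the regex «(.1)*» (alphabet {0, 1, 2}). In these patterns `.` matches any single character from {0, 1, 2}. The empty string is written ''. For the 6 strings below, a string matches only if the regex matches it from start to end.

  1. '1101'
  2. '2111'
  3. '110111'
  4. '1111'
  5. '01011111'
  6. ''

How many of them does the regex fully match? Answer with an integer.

1 → match
2 → match
3 → match
4 → match
5 → match
6 → match
Total matched: 6

6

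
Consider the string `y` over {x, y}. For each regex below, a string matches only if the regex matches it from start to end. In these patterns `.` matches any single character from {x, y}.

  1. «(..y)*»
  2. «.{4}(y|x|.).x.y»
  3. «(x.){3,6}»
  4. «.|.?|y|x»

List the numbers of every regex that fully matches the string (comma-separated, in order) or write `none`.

1 → no match
2 → no match
3 → no match — must start with `x`
4 → match

4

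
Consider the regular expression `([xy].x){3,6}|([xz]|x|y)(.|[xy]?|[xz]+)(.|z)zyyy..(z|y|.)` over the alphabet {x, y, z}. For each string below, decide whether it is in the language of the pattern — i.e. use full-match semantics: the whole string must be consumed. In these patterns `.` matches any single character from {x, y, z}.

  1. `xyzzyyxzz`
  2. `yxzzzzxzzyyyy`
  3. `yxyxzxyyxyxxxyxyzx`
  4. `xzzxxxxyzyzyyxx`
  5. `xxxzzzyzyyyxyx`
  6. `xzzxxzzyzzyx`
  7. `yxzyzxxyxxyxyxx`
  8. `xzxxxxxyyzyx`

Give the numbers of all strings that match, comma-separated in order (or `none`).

5

1 → no match
2 → no match
3 → no match
4 → no match
5 → match
6 → no match
7 → no match
8 → no match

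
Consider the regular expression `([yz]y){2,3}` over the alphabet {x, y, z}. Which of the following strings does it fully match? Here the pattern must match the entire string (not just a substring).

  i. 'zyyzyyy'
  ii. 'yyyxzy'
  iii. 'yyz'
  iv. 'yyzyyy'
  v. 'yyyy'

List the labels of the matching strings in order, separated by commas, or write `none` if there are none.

iv, v

i → no match
ii → no match
iii → no match — must end with 'y'
iv → match
v → match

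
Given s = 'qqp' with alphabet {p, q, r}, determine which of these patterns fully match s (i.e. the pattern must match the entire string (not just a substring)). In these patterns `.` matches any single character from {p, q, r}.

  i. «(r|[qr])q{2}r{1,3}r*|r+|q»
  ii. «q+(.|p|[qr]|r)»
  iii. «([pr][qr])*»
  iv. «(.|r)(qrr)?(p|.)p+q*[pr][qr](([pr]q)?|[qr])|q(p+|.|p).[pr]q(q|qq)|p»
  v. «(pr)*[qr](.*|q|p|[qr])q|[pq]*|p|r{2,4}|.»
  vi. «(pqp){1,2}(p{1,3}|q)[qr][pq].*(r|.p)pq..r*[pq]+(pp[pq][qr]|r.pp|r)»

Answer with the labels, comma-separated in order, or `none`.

i → no match
ii → match
iii → no match
iv → no match
v → match
vi → no match — must start with 'pqp'

ii, v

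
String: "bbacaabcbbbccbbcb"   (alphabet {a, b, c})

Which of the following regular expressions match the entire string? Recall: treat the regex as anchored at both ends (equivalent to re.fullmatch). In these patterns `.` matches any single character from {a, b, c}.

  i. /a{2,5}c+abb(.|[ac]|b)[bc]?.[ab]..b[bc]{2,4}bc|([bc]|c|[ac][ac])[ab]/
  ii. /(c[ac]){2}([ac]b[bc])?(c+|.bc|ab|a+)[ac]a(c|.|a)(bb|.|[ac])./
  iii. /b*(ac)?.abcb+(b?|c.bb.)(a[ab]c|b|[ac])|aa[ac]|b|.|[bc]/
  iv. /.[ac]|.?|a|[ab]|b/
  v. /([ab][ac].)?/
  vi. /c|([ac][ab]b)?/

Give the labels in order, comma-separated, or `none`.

iii

i → no match
ii → no match — must start with "c"
iii → match
iv → no match
v → no match
vi → no match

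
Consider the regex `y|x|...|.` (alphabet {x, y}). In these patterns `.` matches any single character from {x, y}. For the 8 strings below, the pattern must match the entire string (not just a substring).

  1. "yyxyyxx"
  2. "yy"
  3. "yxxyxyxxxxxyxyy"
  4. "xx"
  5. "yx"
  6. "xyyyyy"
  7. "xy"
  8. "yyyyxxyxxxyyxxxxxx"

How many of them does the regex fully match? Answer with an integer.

0

1. "yyxyyxx" → no match
2. "yy" → no match
3 → no match
4. "xx" → no match
5. "yx" → no match
6. "xyyyyy" → no match
7. "xy" → no match
8 → no match
Total matched: 0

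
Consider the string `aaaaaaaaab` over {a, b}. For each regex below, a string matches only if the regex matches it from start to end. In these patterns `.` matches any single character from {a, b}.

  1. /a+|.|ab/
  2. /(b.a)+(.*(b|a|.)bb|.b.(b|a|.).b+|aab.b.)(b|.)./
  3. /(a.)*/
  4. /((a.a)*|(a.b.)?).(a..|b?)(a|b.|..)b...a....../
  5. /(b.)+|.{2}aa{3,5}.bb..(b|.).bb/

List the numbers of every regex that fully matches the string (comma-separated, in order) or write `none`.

3

1 → no match
2 → no match — must start with `b`
3 → match
4 → no match
5 → no match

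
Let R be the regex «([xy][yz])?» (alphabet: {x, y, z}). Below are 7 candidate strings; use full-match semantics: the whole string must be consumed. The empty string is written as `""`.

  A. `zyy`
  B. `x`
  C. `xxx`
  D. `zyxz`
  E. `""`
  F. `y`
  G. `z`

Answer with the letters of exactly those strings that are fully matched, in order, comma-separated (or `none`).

E

A → no match
B → no match
C → no match
D → no match
E → match
F → no match
G → no match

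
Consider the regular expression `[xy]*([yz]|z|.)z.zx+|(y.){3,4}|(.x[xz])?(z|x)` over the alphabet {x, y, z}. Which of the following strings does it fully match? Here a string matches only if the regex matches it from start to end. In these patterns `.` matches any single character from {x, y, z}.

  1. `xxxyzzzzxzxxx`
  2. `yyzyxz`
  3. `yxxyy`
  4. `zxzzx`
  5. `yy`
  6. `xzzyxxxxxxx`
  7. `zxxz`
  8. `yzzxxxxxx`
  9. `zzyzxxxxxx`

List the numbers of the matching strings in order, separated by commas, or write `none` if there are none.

7, 9

1 → no match
2 → no match
3 → no match
4 → no match
5 → no match
6 → no match
7 → match
8 → no match
9 → match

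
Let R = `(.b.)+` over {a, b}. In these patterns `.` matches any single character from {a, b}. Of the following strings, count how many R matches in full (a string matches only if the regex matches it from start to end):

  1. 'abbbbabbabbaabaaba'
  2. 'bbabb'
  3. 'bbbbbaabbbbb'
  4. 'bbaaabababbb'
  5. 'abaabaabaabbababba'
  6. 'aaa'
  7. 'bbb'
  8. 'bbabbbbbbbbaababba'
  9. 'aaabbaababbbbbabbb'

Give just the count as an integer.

5

1 → match
2 → no match
3 → match
4 → no match
5 → match
6 → no match
7 → match
8 → match
9 → no match
Total matched: 5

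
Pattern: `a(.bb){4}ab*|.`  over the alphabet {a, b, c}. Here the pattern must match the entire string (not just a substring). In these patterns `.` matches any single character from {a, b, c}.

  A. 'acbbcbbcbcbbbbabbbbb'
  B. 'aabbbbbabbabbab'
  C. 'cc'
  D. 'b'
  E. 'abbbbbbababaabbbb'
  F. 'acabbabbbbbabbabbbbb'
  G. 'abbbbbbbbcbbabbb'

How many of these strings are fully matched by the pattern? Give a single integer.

A → no match
B → match
C → no match
D → match
E → no match
F → no match
G → no match
Total matched: 2

2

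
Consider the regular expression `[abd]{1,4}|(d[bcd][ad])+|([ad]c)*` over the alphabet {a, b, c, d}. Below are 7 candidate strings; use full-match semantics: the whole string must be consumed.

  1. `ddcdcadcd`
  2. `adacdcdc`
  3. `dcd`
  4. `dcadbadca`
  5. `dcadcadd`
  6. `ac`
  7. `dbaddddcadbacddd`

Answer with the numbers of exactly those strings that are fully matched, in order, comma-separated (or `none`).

1. `ddcdcadcd` → no match
2. `adacdcdc` → no match
3. `dcd` → match
4. `dcadbadca` → match
5. `dcadcadd` → no match
6. `ac` → match
7 → no match

3, 4, 6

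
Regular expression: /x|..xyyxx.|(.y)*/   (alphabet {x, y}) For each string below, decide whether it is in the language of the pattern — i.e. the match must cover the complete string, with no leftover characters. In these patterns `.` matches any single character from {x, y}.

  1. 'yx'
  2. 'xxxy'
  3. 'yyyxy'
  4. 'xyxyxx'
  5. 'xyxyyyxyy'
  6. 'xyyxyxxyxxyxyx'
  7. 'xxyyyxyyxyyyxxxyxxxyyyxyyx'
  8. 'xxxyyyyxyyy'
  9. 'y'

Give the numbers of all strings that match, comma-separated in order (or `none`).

none

1 → no match
2 → no match
3 → no match
4 → no match
5 → no match
6 → no match
7 → no match
8 → no match
9 → no match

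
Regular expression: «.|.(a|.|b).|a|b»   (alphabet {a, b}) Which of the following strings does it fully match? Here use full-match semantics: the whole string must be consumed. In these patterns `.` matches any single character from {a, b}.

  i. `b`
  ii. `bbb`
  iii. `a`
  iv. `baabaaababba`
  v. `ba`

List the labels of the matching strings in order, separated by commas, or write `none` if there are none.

i. `b` → match
ii. `bbb` → match
iii. `a` → match
iv. `baabaaababba` → no match
v. `ba` → no match

i, ii, iii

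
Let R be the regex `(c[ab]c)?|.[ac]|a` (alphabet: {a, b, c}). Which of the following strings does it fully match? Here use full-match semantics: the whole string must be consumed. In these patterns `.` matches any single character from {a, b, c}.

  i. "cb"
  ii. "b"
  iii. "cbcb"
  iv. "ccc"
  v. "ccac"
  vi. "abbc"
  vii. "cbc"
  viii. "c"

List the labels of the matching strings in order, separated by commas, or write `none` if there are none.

vii

i → no match
ii → no match
iii → no match
iv → no match
v → no match
vi → no match
vii → match
viii → no match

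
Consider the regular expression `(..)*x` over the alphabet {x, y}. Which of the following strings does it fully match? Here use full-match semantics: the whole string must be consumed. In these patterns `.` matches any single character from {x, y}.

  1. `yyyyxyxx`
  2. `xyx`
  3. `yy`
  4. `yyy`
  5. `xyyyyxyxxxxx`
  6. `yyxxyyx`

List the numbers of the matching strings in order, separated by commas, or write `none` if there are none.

1 → no match
2 → match
3 → no match — must end with `x`
4 → no match — must end with `x`
5 → no match
6 → match

2, 6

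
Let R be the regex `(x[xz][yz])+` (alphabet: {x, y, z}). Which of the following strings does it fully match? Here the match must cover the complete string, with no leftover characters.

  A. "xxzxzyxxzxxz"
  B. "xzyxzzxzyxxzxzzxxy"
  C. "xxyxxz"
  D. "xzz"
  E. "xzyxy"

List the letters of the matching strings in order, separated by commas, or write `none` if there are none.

A, B, C, D

A → match
B → match
C → match
D → match
E → no match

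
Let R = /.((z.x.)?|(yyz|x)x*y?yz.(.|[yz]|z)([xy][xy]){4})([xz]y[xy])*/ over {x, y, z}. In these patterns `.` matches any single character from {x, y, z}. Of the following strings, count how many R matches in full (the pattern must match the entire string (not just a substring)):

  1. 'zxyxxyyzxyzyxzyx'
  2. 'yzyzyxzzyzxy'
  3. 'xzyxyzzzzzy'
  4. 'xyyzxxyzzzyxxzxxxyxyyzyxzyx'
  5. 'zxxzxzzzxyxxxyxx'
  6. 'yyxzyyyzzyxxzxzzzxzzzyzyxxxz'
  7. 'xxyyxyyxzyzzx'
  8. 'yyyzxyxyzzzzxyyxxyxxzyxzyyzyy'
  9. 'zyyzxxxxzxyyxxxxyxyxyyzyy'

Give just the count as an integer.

1 → no match
2. 'yzyzyxzzyzxy' → no match
3. 'xzyxyzzzzzy' → no match
4 → no match
5 → no match
6 → no match
7 → no match
8 → no match
9 → no match
Total matched: 0

0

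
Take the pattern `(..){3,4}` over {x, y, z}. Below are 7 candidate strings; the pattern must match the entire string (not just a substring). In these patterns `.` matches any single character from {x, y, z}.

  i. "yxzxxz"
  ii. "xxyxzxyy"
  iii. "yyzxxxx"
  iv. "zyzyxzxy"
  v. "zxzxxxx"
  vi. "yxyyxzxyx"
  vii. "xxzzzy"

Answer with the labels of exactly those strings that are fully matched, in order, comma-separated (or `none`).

i → match
ii → match
iii → no match
iv → match
v → no match
vi → no match
vii → match

i, ii, iv, vii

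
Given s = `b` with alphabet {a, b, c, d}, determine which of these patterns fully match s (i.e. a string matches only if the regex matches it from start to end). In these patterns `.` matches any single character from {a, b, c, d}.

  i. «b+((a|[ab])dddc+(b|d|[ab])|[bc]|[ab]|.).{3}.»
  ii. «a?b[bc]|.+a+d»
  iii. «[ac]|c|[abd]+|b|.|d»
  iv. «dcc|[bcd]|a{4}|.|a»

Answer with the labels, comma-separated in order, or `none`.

iii, iv

i → no match
ii → no match
iii → match
iv → match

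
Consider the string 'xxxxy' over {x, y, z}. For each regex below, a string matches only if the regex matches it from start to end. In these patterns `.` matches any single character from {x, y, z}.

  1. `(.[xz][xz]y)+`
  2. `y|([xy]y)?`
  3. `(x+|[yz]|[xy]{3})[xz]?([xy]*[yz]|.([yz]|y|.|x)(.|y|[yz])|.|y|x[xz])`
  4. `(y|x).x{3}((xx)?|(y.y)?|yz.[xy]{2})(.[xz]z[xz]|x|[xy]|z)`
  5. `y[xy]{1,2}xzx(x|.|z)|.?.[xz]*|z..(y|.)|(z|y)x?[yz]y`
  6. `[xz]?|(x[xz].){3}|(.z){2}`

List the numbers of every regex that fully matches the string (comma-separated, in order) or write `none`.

1 → no match
2 → no match
3 → match
4 → no match
5 → no match
6 → no match

3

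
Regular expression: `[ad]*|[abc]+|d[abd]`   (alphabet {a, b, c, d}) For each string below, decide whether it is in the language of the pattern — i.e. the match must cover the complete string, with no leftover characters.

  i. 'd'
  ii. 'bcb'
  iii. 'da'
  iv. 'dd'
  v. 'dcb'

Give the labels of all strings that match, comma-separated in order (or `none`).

i → match
ii → match
iii → match
iv → match
v → no match

i, ii, iii, iv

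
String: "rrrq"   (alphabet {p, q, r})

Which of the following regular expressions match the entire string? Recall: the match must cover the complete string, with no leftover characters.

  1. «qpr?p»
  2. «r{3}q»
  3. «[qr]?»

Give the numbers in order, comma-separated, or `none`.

2

1 → no match — must start with "qp"
2 → match
3 → no match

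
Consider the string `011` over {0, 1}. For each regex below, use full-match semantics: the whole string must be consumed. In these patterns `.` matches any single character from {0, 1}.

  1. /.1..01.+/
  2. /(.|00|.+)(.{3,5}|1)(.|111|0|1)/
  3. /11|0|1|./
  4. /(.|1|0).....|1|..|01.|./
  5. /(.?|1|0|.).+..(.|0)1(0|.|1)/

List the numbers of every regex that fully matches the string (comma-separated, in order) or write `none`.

2, 4

1 → no match
2 → match
3 → no match
4 → match
5 → no match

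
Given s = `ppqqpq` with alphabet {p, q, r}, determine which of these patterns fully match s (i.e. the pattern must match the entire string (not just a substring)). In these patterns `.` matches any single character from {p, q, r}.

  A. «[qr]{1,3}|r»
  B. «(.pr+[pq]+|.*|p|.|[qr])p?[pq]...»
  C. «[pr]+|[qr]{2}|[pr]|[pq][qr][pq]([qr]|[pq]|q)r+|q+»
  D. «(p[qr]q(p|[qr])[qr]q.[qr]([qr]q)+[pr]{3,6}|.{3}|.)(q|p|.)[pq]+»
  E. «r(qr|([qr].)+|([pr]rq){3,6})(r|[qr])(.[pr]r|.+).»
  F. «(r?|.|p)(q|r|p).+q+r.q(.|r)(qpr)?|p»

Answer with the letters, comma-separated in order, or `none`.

B, D

A → no match
B → match
C → no match
D → match
E → no match — must start with `r`
F → no match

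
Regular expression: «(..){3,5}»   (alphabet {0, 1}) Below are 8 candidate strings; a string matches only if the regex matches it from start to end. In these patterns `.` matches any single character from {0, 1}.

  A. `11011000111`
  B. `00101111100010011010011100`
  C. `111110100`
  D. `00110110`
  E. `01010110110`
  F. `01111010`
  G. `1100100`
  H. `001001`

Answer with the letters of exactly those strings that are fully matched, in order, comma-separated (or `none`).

D, F, H

A → no match
B → no match
C → no match
D → match
E → no match
F → match
G → no match
H → match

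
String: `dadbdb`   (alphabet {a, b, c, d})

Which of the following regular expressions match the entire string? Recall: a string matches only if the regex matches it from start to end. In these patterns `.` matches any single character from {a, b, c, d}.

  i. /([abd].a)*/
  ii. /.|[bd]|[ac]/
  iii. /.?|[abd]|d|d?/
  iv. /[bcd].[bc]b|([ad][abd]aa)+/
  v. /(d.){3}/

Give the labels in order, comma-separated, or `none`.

i → no match
ii → no match
iii → no match
iv → no match
v → match

v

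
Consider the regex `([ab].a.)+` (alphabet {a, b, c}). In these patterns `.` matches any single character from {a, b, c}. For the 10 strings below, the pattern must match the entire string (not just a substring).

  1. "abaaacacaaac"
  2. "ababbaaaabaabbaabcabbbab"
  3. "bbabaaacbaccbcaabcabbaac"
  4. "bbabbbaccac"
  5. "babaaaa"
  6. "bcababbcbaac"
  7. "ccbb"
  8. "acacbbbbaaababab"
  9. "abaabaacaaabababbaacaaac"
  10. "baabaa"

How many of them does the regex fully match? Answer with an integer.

1 → match
2 → match
3 → no match
4 → no match
5 → no match
6 → no match
7 → no match
8 → no match
9 → match
10 → no match
Total matched: 3

3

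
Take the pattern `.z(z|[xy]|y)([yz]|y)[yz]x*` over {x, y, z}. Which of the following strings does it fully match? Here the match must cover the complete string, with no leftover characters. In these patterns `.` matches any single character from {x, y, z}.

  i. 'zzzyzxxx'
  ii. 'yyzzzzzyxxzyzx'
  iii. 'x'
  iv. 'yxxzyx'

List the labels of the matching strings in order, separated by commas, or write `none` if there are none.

i → match
ii → no match
iii → no match
iv → no match

i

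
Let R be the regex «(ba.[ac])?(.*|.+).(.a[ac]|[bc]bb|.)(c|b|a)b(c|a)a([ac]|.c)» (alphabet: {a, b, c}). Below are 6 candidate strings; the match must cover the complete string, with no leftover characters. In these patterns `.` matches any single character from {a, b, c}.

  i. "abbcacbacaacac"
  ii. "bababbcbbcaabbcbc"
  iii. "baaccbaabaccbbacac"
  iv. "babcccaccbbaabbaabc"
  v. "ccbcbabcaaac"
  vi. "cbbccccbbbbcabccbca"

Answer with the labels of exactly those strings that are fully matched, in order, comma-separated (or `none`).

i → no match
ii → no match
iii → no match
iv → match
v → no match
vi → no match

iv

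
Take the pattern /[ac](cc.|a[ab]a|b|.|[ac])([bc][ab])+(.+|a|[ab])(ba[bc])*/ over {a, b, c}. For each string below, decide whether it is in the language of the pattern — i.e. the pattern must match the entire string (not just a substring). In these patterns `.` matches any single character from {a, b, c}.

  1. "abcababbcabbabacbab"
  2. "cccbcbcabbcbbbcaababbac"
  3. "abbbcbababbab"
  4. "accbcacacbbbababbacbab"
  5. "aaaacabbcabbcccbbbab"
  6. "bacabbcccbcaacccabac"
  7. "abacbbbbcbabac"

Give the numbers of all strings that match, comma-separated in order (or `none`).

1 → match
2 → match
3 → match
4 → match
5 → match
6 → no match
7 → no match

1, 2, 3, 4, 5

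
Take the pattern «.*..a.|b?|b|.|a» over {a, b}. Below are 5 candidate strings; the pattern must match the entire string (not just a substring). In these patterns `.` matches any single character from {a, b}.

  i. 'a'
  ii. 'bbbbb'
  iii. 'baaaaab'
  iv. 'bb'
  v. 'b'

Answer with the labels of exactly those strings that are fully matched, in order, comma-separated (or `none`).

i, iii, v

i → match
ii → no match
iii → match
iv → no match
v → match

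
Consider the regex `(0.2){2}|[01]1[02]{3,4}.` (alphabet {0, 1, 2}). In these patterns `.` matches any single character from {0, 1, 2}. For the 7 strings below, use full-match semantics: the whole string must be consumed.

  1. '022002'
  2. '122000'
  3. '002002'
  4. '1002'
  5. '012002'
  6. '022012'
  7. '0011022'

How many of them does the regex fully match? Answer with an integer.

4

1 → match
2 → no match
3 → match
4 → no match
5 → match
6 → match
7 → no match
Total matched: 4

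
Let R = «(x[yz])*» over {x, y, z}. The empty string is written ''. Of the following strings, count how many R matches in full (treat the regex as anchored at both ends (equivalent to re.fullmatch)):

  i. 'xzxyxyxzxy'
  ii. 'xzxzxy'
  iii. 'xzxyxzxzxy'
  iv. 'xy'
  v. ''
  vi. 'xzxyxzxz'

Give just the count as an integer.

6

i → match
ii → match
iii → match
iv → match
v → match
vi → match
Total matched: 6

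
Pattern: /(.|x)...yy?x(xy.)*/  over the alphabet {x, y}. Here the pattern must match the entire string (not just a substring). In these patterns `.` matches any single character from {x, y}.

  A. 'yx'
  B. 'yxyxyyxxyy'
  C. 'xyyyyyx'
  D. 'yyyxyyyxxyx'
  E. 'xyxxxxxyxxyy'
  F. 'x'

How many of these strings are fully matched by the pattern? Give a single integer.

A → no match
B → match
C → match
D → no match
E → no match
F → no match
Total matched: 2

2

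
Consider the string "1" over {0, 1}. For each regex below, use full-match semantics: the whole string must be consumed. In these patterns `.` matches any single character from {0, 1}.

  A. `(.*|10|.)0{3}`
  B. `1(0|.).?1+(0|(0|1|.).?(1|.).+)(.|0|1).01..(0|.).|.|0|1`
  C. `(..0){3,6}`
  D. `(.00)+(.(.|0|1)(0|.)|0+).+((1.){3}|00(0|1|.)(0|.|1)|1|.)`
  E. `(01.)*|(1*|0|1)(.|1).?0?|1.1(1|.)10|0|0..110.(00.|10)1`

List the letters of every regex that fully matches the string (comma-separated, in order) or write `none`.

B, E

A → no match — must end with "0"
B → match
C → no match — must end with "0"
D → no match
E → match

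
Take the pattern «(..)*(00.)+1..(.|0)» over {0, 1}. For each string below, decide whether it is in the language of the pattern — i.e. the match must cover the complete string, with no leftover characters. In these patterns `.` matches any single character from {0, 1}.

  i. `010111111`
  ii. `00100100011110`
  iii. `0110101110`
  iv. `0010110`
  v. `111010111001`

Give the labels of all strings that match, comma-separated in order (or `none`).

none

i → no match
ii → no match
iii → no match
iv → no match
v → no match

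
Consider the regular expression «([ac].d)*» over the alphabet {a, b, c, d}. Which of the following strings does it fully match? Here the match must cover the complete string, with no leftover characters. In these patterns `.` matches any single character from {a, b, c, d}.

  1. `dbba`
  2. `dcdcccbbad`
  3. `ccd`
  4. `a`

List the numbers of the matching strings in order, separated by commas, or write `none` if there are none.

1 → no match
2 → no match
3 → match
4 → no match

3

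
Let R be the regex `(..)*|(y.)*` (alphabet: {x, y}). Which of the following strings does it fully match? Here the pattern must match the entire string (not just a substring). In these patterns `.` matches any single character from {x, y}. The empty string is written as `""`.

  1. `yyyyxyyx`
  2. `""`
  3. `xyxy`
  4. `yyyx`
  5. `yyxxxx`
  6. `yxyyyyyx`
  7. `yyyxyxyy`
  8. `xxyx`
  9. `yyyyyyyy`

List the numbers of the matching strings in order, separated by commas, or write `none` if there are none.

1 → match
2 → match
3 → match
4 → match
5 → match
6 → match
7 → match
8 → match
9 → match

1, 2, 3, 4, 5, 6, 7, 8, 9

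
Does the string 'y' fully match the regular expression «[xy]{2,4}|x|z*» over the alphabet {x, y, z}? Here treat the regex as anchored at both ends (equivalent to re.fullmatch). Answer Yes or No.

No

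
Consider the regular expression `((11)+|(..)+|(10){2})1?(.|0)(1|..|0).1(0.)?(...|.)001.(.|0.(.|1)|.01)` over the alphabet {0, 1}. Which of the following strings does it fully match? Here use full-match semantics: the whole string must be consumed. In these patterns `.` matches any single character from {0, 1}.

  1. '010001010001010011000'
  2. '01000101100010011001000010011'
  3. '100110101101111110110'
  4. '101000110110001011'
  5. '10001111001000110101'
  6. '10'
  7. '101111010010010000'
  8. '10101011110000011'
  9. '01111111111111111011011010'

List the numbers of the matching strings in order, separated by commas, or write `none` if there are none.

1 → no match
2 → match
3 → no match
4 → no match
5 → no match
6 → no match
7 → match
8 → no match
9 → no match

2, 7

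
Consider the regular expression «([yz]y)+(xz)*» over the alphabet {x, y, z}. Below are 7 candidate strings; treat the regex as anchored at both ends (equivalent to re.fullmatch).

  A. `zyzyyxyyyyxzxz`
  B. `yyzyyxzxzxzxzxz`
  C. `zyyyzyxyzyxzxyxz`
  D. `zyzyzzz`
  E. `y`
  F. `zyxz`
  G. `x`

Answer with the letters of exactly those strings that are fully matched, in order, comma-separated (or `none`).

F

A → no match
B → no match
C → no match
D → no match
E → no match
F → match
G → no match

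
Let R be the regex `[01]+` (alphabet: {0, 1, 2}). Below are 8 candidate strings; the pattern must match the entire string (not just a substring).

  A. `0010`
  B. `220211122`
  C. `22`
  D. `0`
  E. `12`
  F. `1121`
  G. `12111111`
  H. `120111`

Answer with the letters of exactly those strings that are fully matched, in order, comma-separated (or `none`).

A, D

A. `0010` → match
B. `220211122` → no match
C. `22` → no match
D. `0` → match
E. `12` → no match
F. `1121` → no match
G. `12111111` → no match
H. `120111` → no match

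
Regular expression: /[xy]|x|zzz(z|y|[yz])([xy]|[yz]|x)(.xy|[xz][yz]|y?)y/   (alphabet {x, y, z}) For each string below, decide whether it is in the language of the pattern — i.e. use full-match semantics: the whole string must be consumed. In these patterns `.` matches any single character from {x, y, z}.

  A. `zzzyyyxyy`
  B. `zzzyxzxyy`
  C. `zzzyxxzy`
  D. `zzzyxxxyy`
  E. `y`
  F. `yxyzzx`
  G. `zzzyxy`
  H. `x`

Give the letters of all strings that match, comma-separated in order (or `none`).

A, B, C, D, E, G, H

A → match
B → match
C → match
D → match
E → match
F → no match
G → match
H → match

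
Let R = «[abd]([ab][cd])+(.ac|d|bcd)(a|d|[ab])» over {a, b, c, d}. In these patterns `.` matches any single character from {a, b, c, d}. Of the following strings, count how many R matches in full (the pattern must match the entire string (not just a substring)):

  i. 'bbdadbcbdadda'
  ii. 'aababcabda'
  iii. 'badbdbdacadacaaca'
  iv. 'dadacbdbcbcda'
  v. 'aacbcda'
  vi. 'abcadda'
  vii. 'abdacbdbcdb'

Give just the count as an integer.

6

i → match
ii. 'aababcabda' → no match
iii → match
iv → match
v. 'aacbcda' → match
vi. 'abcadda' → match
vii. 'abdacbdbcdb' → match
Total matched: 6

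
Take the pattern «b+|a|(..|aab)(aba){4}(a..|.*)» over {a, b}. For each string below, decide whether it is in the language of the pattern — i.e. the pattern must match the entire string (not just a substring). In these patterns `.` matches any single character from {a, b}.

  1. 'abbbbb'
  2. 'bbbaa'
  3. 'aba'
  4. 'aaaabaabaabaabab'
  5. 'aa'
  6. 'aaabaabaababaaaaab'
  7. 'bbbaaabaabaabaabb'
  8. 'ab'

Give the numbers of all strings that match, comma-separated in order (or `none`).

none

1 → no match
2 → no match
3 → no match
4 → no match
5 → no match
6 → no match
7 → no match
8 → no match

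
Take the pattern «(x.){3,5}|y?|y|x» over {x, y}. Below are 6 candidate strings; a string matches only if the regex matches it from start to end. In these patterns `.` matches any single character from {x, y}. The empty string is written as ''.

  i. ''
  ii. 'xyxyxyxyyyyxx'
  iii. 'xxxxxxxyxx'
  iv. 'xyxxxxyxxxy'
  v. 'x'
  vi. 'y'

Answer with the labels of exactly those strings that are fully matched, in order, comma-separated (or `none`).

i, iii, v, vi

i → match
ii → no match
iii → match
iv → no match
v → match
vi → match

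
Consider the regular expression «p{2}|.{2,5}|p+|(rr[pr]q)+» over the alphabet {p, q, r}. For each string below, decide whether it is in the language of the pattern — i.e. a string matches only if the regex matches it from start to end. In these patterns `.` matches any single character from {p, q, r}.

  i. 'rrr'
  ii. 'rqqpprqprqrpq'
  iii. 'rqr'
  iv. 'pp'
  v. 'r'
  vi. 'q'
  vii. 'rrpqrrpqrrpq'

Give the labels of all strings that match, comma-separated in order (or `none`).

i, iii, iv, vii

i. 'rrr' → match
ii → no match
iii. 'rqr' → match
iv. 'pp' → match
v. 'r' → no match
vi. 'q' → no match
vii. 'rrpqrrpqrrpq' → match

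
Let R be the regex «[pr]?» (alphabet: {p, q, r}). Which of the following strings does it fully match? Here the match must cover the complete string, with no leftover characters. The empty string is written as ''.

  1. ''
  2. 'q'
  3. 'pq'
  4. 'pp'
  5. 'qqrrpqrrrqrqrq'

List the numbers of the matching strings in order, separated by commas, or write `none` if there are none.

1

1 → match
2 → no match
3 → no match
4 → no match
5 → no match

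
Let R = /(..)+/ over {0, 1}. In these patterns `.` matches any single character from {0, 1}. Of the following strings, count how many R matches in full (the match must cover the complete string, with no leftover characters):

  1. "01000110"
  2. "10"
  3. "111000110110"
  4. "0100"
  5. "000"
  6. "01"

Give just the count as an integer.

1 → match
2 → match
3 → match
4 → match
5 → no match
6 → match
Total matched: 5

5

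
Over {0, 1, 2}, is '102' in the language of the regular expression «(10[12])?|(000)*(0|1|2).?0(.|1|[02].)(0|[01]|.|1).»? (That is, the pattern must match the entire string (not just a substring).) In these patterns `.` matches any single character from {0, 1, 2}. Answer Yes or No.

Yes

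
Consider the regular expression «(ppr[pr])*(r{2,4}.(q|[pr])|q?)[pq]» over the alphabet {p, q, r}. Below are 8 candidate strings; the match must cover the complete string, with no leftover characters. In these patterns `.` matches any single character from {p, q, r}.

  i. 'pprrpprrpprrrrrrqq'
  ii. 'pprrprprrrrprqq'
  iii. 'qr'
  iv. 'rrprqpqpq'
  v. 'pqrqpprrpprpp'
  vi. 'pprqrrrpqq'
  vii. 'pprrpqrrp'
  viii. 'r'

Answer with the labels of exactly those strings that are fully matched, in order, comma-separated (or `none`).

i → match
ii → no match
iii. 'qr' → no match
iv. 'rrprqpqpq' → no match
v → no match
vi. 'pprqrrrpqq' → no match
vii. 'pprrpqrrp' → no match
viii. 'r' → no match

i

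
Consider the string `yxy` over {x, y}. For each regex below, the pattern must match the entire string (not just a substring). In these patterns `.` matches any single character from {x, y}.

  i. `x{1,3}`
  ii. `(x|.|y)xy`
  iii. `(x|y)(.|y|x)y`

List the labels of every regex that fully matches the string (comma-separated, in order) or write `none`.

ii, iii

i → no match — must start with `x`
ii → match
iii → match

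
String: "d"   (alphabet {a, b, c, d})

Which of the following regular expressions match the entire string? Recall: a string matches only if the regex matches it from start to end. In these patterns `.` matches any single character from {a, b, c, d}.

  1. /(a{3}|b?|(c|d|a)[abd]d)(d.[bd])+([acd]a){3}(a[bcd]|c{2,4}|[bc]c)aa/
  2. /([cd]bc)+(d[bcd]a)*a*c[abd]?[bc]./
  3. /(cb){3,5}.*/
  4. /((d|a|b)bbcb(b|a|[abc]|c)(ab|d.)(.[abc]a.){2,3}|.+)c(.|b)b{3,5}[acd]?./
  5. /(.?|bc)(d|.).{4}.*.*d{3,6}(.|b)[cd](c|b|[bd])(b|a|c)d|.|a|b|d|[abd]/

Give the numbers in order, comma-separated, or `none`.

1 → no match — must end with "aa"
2 → no match
3 → no match — must start with "cb"
4 → no match
5 → match

5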